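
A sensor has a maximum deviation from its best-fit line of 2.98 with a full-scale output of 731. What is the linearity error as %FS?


Linearity error = (max deviation / full scale) * 100%.
Linearity = (2.98 / 731) * 100
Linearity = 0.408 %FS

0.408 %FS


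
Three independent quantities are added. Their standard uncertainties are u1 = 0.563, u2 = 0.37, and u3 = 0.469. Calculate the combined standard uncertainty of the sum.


For a sum of independent quantities, uc = sqrt(u1^2 + u2^2 + u3^2).
uc = sqrt(0.563^2 + 0.37^2 + 0.469^2)
uc = sqrt(0.316969 + 0.1369 + 0.219961)
uc = 0.8209

0.8209


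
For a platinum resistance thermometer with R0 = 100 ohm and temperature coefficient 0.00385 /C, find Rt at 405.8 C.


The RTD equation: Rt = R0 * (1 + alpha * T).
Rt = 100 * (1 + 0.00385 * 405.8)
Rt = 100 * (1 + 1.56233)
Rt = 100 * 2.56233
Rt = 256.233 ohm

256.233 ohm


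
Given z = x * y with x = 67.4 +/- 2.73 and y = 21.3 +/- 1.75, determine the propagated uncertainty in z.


For a product z = x*y, the relative uncertainty is:
uz/z = sqrt((ux/x)^2 + (uy/y)^2)
Relative uncertainties: ux/x = 2.73/67.4 = 0.040504
uy/y = 1.75/21.3 = 0.08216
z = 67.4 * 21.3 = 1435.6
uz = 1435.6 * sqrt(0.040504^2 + 0.08216^2) = 131.505

131.505


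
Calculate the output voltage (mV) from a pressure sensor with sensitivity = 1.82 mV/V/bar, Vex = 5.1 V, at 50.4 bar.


Output = sensitivity * Vex * P.
Vout = 1.82 * 5.1 * 50.4
Vout = 9.282 * 50.4
Vout = 467.81 mV

467.81 mV


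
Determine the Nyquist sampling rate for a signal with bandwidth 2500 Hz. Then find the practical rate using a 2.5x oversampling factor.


By Nyquist theorem, fs_min = 2 * fmax.
fs_min = 2 * 2500 = 5000 Hz
Practical rate = 2.5 * fs_min = 2.5 * 5000 = 12500 Hz

fs_min = 5000 Hz, fs_practical = 12500 Hz


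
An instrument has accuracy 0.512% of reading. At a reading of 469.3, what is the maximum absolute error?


Absolute error = (accuracy% / 100) * reading.
Error = (0.512 / 100) * 469.3
Error = 0.00512 * 469.3
Error = 2.4028

2.4028


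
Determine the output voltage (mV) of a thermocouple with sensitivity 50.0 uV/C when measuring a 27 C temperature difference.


The thermocouple output V = sensitivity * dT.
V = 50.0 uV/C * 27 C
V = 1350.0 uV
V = 1.35 mV

1.35 mV


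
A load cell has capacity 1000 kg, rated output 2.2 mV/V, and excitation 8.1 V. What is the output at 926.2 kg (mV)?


Vout = rated_output * Vex * (load / capacity).
Vout = 2.2 * 8.1 * (926.2 / 1000)
Vout = 2.2 * 8.1 * 0.9262
Vout = 16.505 mV

16.505 mV


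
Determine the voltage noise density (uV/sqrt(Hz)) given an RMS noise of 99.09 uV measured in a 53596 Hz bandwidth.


Noise spectral density = Vrms / sqrt(BW).
NSD = 99.09 / sqrt(53596)
NSD = 99.09 / 231.5081
NSD = 0.428 uV/sqrt(Hz)

0.428 uV/sqrt(Hz)


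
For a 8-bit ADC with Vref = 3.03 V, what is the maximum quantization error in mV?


The maximum quantization error is +/- LSB/2.
LSB = Vref / 2^n = 3.03 / 256 = 0.01183594 V
Max error = LSB / 2 = 0.01183594 / 2 = 0.00591797 V
Max error = 5.918 mV

5.918 mV


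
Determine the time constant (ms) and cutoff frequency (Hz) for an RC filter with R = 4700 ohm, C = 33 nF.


Time constant: tau = R * C.
tau = 4700 * 3.30e-08 = 0.0001551 s
tau = 0.1551 ms
Cutoff frequency: fc = 1 / (2*pi*R*C).
fc = 1 / (2*pi*0.0001551) = 1026.14 Hz

tau = 0.1551 ms, fc = 1026.14 Hz


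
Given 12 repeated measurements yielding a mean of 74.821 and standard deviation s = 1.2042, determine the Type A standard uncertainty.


The standard uncertainty for Type A evaluation is u = s / sqrt(n).
u = 1.2042 / sqrt(12)
u = 1.2042 / 3.4641
u = 0.3476

0.3476


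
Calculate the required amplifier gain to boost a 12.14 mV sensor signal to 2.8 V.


Gain = Vout / Vin (converting to same units).
G = 2.8 V / 12.14 mV
G = 2800.0 mV / 12.14 mV
G = 230.64

230.64


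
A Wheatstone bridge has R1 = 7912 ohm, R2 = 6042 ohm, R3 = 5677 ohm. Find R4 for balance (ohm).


At balance: R1*R4 = R2*R3, so R4 = R2*R3/R1.
R4 = 6042 * 5677 / 7912
R4 = 34300434 / 7912
R4 = 4335.24 ohm

4335.24 ohm


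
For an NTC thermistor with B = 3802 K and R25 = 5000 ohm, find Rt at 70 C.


NTC thermistor equation: Rt = R25 * exp(B * (1/T - 1/T25)).
T in Kelvin: 343.15 K, T25 = 298.15 K
1/T - 1/T25 = 1/343.15 - 1/298.15 = -0.00043984
B * (1/T - 1/T25) = 3802 * -0.00043984 = -1.6723
Rt = 5000 * exp(-1.6723) = 939.1 ohm

939.1 ohm


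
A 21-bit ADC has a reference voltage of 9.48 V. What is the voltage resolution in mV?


The resolution (LSB) of an ADC is Vref / 2^n.
LSB = 9.48 / 2^21
LSB = 9.48 / 2097152
LSB = 4.52e-06 V = 0.00452042 mV

0.00452042 mV


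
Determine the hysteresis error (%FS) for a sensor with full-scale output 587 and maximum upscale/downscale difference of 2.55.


Hysteresis = (max difference / full scale) * 100%.
H = (2.55 / 587) * 100
H = 0.434 %FS

0.434 %FS


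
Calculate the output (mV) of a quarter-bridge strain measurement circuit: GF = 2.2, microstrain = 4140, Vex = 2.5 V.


Quarter bridge output: Vout = (GF * epsilon * Vex) / 4.
Vout = (2.2 * 4140e-6 * 2.5) / 4
Vout = 0.02277 / 4 V
Vout = 0.0056925 V = 5.6925 mV

5.6925 mV


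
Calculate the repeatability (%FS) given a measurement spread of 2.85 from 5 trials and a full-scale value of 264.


Repeatability = (spread / full scale) * 100%.
R = (2.85 / 264) * 100
R = 1.08 %FS

1.08 %FS


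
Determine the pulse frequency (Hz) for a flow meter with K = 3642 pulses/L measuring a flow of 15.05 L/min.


Frequency = K * Q / 60 (converting L/min to L/s).
f = 3642 * 15.05 / 60
f = 54812.1 / 60
f = 913.54 Hz

913.54 Hz


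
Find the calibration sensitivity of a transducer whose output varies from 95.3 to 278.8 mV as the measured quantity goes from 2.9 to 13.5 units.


Sensitivity = (y2 - y1) / (x2 - x1).
S = (278.8 - 95.3) / (13.5 - 2.9)
S = 183.5 / 10.6
S = 17.3113 mV/unit

17.3113 mV/unit


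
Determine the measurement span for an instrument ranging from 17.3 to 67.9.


Span = upper range - lower range.
Span = 67.9 - (17.3)
Span = 50.6

50.6


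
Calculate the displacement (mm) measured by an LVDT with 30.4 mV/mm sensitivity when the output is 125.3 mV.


Displacement = Vout / sensitivity.
d = 125.3 / 30.4
d = 4.122 mm

4.122 mm


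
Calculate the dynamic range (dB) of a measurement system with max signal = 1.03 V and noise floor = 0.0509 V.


Dynamic range = 20 * log10(Vmax / Vnoise).
DR = 20 * log10(1.03 / 0.0509)
DR = 20 * log10(20.24)
DR = 26.12 dB

26.12 dB


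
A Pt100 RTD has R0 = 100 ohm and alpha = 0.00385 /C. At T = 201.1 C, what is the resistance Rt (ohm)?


The RTD equation: Rt = R0 * (1 + alpha * T).
Rt = 100 * (1 + 0.00385 * 201.1)
Rt = 100 * (1 + 0.774235)
Rt = 100 * 1.774235
Rt = 177.423 ohm

177.423 ohm


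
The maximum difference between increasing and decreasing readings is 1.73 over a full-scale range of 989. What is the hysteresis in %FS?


Hysteresis = (max difference / full scale) * 100%.
H = (1.73 / 989) * 100
H = 0.175 %FS

0.175 %FS


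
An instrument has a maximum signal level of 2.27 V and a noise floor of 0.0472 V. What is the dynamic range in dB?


Dynamic range = 20 * log10(Vmax / Vnoise).
DR = 20 * log10(2.27 / 0.0472)
DR = 20 * log10(48.09)
DR = 33.64 dB

33.64 dB


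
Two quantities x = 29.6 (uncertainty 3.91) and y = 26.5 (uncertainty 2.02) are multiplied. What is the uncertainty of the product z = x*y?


For a product z = x*y, the relative uncertainty is:
uz/z = sqrt((ux/x)^2 + (uy/y)^2)
Relative uncertainties: ux/x = 3.91/29.6 = 0.132095
uy/y = 2.02/26.5 = 0.076226
z = 29.6 * 26.5 = 784.4
uz = 784.4 * sqrt(0.132095^2 + 0.076226^2) = 119.629

119.629


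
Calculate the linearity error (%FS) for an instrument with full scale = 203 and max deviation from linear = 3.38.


Linearity error = (max deviation / full scale) * 100%.
Linearity = (3.38 / 203) * 100
Linearity = 1.665 %FS

1.665 %FS


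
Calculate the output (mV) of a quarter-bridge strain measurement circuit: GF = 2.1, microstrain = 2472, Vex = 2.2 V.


Quarter bridge output: Vout = (GF * epsilon * Vex) / 4.
Vout = (2.1 * 2472e-6 * 2.2) / 4
Vout = 0.01142064 / 4 V
Vout = 0.00285516 V = 2.8552 mV

2.8552 mV


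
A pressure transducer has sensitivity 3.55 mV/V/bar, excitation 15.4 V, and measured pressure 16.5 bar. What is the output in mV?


Output = sensitivity * Vex * P.
Vout = 3.55 * 15.4 * 16.5
Vout = 54.67 * 16.5
Vout = 902.06 mV

902.06 mV


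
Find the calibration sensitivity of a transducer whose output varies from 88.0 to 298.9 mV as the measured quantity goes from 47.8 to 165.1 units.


Sensitivity = (y2 - y1) / (x2 - x1).
S = (298.9 - 88.0) / (165.1 - 47.8)
S = 210.9 / 117.3
S = 1.798 mV/unit

1.798 mV/unit


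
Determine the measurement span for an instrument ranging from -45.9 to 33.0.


Span = upper range - lower range.
Span = 33.0 - (-45.9)
Span = 78.9

78.9


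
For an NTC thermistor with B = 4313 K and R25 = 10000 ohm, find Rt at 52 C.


NTC thermistor equation: Rt = R25 * exp(B * (1/T - 1/T25)).
T in Kelvin: 325.15 K, T25 = 298.15 K
1/T - 1/T25 = 1/325.15 - 1/298.15 = -0.00027851
B * (1/T - 1/T25) = 4313 * -0.00027851 = -1.2012
Rt = 10000 * exp(-1.2012) = 3008.3 ohm

3008.3 ohm


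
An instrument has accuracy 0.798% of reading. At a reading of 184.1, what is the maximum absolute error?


Absolute error = (accuracy% / 100) * reading.
Error = (0.798 / 100) * 184.1
Error = 0.00798 * 184.1
Error = 1.4691

1.4691


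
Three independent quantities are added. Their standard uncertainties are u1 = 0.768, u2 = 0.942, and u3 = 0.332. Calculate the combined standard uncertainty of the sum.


For a sum of independent quantities, uc = sqrt(u1^2 + u2^2 + u3^2).
uc = sqrt(0.768^2 + 0.942^2 + 0.332^2)
uc = sqrt(0.589824 + 0.887364 + 0.110224)
uc = 1.2599

1.2599


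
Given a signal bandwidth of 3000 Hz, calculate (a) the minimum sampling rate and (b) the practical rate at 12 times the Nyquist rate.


By Nyquist theorem, fs_min = 2 * fmax.
fs_min = 2 * 3000 = 6000 Hz
Practical rate = 12 * fs_min = 12 * 6000 = 72000 Hz

fs_min = 6000 Hz, fs_practical = 72000 Hz


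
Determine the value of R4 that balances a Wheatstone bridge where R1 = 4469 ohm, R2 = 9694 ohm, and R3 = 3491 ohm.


At balance: R1*R4 = R2*R3, so R4 = R2*R3/R1.
R4 = 9694 * 3491 / 4469
R4 = 33841754 / 4469
R4 = 7572.56 ohm

7572.56 ohm


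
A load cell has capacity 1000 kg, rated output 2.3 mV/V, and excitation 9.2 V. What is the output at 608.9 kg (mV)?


Vout = rated_output * Vex * (load / capacity).
Vout = 2.3 * 9.2 * (608.9 / 1000)
Vout = 2.3 * 9.2 * 0.6089
Vout = 12.884 mV

12.884 mV


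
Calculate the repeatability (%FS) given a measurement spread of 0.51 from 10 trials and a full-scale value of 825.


Repeatability = (spread / full scale) * 100%.
R = (0.51 / 825) * 100
R = 0.062 %FS

0.062 %FS


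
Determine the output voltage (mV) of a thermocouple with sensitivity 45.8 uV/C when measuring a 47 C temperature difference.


The thermocouple output V = sensitivity * dT.
V = 45.8 uV/C * 47 C
V = 2152.6 uV
V = 2.153 mV

2.153 mV


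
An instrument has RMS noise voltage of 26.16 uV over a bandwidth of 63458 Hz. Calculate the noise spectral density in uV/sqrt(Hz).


Noise spectral density = Vrms / sqrt(BW).
NSD = 26.16 / sqrt(63458)
NSD = 26.16 / 251.9087
NSD = 0.1038 uV/sqrt(Hz)

0.1038 uV/sqrt(Hz)


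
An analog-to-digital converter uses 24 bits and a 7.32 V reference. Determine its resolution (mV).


The resolution (LSB) of an ADC is Vref / 2^n.
LSB = 7.32 / 2^24
LSB = 7.32 / 16777216
LSB = 4.4e-07 V = 0.00043631 mV

0.00043631 mV


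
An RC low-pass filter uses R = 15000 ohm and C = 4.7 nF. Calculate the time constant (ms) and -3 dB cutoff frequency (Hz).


Time constant: tau = R * C.
tau = 15000 * 4.70e-09 = 7.05e-05 s
tau = 0.0705 ms
Cutoff frequency: fc = 1 / (2*pi*R*C).
fc = 1 / (2*pi*7.05e-05) = 2257.52 Hz

tau = 0.0705 ms, fc = 2257.52 Hz


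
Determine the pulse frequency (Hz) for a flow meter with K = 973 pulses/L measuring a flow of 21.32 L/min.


Frequency = K * Q / 60 (converting L/min to L/s).
f = 973 * 21.32 / 60
f = 20744.36 / 60
f = 345.74 Hz

345.74 Hz


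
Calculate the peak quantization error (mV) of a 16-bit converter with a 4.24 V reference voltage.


The maximum quantization error is +/- LSB/2.
LSB = Vref / 2^n = 4.24 / 65536 = 6.47e-05 V
Max error = LSB / 2 = 6.47e-05 / 2 = 3.235e-05 V
Max error = 0.0323 mV

0.0323 mV


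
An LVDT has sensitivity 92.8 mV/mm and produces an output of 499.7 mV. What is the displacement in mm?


Displacement = Vout / sensitivity.
d = 499.7 / 92.8
d = 5.385 mm

5.385 mm


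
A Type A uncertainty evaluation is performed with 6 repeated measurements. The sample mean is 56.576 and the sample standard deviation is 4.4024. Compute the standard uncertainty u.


The standard uncertainty for Type A evaluation is u = s / sqrt(n).
u = 4.4024 / sqrt(6)
u = 4.4024 / 2.4495
u = 1.7973

1.7973


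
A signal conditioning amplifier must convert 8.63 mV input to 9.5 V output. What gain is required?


Gain = Vout / Vin (converting to same units).
G = 9.5 V / 8.63 mV
G = 9500.0 mV / 8.63 mV
G = 1100.81

1100.81


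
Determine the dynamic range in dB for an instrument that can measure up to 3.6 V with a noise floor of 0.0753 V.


Dynamic range = 20 * log10(Vmax / Vnoise).
DR = 20 * log10(3.6 / 0.0753)
DR = 20 * log10(47.81)
DR = 33.59 dB

33.59 dB


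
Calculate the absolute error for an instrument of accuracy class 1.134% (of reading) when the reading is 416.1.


Absolute error = (accuracy% / 100) * reading.
Error = (1.134 / 100) * 416.1
Error = 0.01134 * 416.1
Error = 4.7186

4.7186


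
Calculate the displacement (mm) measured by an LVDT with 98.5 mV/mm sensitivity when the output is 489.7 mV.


Displacement = Vout / sensitivity.
d = 489.7 / 98.5
d = 4.972 mm

4.972 mm


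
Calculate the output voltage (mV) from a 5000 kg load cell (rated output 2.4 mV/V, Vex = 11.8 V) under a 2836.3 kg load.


Vout = rated_output * Vex * (load / capacity).
Vout = 2.4 * 11.8 * (2836.3 / 5000)
Vout = 2.4 * 11.8 * 0.56726
Vout = 16.065 mV

16.065 mV


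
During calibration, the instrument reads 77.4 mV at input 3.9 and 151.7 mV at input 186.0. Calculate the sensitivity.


Sensitivity = (y2 - y1) / (x2 - x1).
S = (151.7 - 77.4) / (186.0 - 3.9)
S = 74.3 / 182.1
S = 0.408 mV/unit

0.408 mV/unit


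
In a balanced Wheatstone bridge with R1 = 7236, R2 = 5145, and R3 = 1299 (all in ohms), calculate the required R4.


At balance: R1*R4 = R2*R3, so R4 = R2*R3/R1.
R4 = 5145 * 1299 / 7236
R4 = 6683355 / 7236
R4 = 923.63 ohm

923.63 ohm


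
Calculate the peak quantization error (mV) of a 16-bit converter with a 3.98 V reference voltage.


The maximum quantization error is +/- LSB/2.
LSB = Vref / 2^n = 3.98 / 65536 = 6.073e-05 V
Max error = LSB / 2 = 6.073e-05 / 2 = 3.036e-05 V
Max error = 0.0304 mV

0.0304 mV


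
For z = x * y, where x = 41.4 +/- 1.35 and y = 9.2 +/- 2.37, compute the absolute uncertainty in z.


For a product z = x*y, the relative uncertainty is:
uz/z = sqrt((ux/x)^2 + (uy/y)^2)
Relative uncertainties: ux/x = 1.35/41.4 = 0.032609
uy/y = 2.37/9.2 = 0.257609
z = 41.4 * 9.2 = 380.9
uz = 380.9 * sqrt(0.032609^2 + 0.257609^2) = 98.901

98.901


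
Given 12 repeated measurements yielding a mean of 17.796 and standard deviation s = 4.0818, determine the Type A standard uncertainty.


The standard uncertainty for Type A evaluation is u = s / sqrt(n).
u = 4.0818 / sqrt(12)
u = 4.0818 / 3.4641
u = 1.1783

1.1783


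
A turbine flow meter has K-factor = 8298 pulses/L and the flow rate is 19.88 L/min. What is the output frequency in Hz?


Frequency = K * Q / 60 (converting L/min to L/s).
f = 8298 * 19.88 / 60
f = 164964.24 / 60
f = 2749.4 Hz

2749.4 Hz


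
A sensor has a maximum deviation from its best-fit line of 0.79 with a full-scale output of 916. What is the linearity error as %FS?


Linearity error = (max deviation / full scale) * 100%.
Linearity = (0.79 / 916) * 100
Linearity = 0.086 %FS

0.086 %FS


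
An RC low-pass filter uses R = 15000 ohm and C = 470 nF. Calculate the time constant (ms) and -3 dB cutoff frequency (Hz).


Time constant: tau = R * C.
tau = 15000 * 4.70e-07 = 0.00705 s
tau = 7.05 ms
Cutoff frequency: fc = 1 / (2*pi*R*C).
fc = 1 / (2*pi*0.00705) = 22.58 Hz

tau = 7.05 ms, fc = 22.58 Hz


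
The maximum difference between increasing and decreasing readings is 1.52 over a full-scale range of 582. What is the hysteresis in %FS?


Hysteresis = (max difference / full scale) * 100%.
H = (1.52 / 582) * 100
H = 0.261 %FS

0.261 %FS


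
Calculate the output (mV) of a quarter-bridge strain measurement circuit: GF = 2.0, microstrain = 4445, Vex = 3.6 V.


Quarter bridge output: Vout = (GF * epsilon * Vex) / 4.
Vout = (2.0 * 4445e-6 * 3.6) / 4
Vout = 0.032004 / 4 V
Vout = 0.008001 V = 8.001 mV

8.001 mV


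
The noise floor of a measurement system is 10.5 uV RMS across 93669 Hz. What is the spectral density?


Noise spectral density = Vrms / sqrt(BW).
NSD = 10.5 / sqrt(93669)
NSD = 10.5 / 306.0539
NSD = 0.0343 uV/sqrt(Hz)

0.0343 uV/sqrt(Hz)


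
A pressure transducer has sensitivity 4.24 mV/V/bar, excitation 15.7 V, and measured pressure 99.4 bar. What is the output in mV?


Output = sensitivity * Vex * P.
Vout = 4.24 * 15.7 * 99.4
Vout = 66.568 * 99.4
Vout = 6616.86 mV

6616.86 mV


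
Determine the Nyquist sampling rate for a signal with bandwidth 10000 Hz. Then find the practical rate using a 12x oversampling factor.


By Nyquist theorem, fs_min = 2 * fmax.
fs_min = 2 * 10000 = 20000 Hz
Practical rate = 12 * fs_min = 12 * 20000 = 240000 Hz

fs_min = 20000 Hz, fs_practical = 240000 Hz


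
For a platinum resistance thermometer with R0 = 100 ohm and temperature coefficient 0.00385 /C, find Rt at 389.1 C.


The RTD equation: Rt = R0 * (1 + alpha * T).
Rt = 100 * (1 + 0.00385 * 389.1)
Rt = 100 * (1 + 1.498035)
Rt = 100 * 2.498035
Rt = 249.804 ohm

249.804 ohm


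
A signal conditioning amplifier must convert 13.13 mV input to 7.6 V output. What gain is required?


Gain = Vout / Vin (converting to same units).
G = 7.6 V / 13.13 mV
G = 7600.0 mV / 13.13 mV
G = 578.83

578.83


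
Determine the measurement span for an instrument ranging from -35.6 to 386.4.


Span = upper range - lower range.
Span = 386.4 - (-35.6)
Span = 422.0

422.0


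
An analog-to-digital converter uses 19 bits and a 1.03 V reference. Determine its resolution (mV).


The resolution (LSB) of an ADC is Vref / 2^n.
LSB = 1.03 / 2^19
LSB = 1.03 / 524288
LSB = 1.96e-06 V = 0.00196457 mV

0.00196457 mV


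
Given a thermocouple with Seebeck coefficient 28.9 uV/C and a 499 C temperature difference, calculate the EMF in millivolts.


The thermocouple output V = sensitivity * dT.
V = 28.9 uV/C * 499 C
V = 14421.1 uV
V = 14.421 mV

14.421 mV


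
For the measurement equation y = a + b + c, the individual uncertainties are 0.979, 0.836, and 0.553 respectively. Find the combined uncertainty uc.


For a sum of independent quantities, uc = sqrt(u1^2 + u2^2 + u3^2).
uc = sqrt(0.979^2 + 0.836^2 + 0.553^2)
uc = sqrt(0.958441 + 0.698896 + 0.305809)
uc = 1.4011

1.4011


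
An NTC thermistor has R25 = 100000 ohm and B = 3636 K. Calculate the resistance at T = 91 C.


NTC thermistor equation: Rt = R25 * exp(B * (1/T - 1/T25)).
T in Kelvin: 364.15 K, T25 = 298.15 K
1/T - 1/T25 = 1/364.15 - 1/298.15 = -0.0006079
B * (1/T - 1/T25) = 3636 * -0.0006079 = -2.2103
Rt = 100000 * exp(-2.2103) = 10966.7 ohm

10966.7 ohm


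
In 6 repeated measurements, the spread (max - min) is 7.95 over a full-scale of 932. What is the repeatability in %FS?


Repeatability = (spread / full scale) * 100%.
R = (7.95 / 932) * 100
R = 0.853 %FS

0.853 %FS


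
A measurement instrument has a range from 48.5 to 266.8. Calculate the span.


Span = upper range - lower range.
Span = 266.8 - (48.5)
Span = 218.3

218.3


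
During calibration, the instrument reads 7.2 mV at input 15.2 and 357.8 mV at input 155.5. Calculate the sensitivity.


Sensitivity = (y2 - y1) / (x2 - x1).
S = (357.8 - 7.2) / (155.5 - 15.2)
S = 350.6 / 140.3
S = 2.4989 mV/unit

2.4989 mV/unit


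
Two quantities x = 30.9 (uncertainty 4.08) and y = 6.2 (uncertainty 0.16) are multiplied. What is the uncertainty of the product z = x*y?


For a product z = x*y, the relative uncertainty is:
uz/z = sqrt((ux/x)^2 + (uy/y)^2)
Relative uncertainties: ux/x = 4.08/30.9 = 0.132039
uy/y = 0.16/6.2 = 0.025806
z = 30.9 * 6.2 = 191.6
uz = 191.6 * sqrt(0.132039^2 + 0.025806^2) = 25.775

25.775


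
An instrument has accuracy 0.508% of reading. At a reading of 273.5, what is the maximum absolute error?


Absolute error = (accuracy% / 100) * reading.
Error = (0.508 / 100) * 273.5
Error = 0.00508 * 273.5
Error = 1.3894

1.3894


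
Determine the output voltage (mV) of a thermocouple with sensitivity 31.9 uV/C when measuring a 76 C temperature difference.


The thermocouple output V = sensitivity * dT.
V = 31.9 uV/C * 76 C
V = 2424.4 uV
V = 2.424 mV

2.424 mV


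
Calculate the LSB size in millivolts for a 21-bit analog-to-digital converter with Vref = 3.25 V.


The resolution (LSB) of an ADC is Vref / 2^n.
LSB = 3.25 / 2^21
LSB = 3.25 / 2097152
LSB = 1.55e-06 V = 0.00154972 mV

0.00154972 mV


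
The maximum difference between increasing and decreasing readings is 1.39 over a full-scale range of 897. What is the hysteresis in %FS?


Hysteresis = (max difference / full scale) * 100%.
H = (1.39 / 897) * 100
H = 0.155 %FS

0.155 %FS


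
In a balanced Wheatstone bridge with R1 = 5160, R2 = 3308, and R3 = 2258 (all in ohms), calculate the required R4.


At balance: R1*R4 = R2*R3, so R4 = R2*R3/R1.
R4 = 3308 * 2258 / 5160
R4 = 7469464 / 5160
R4 = 1447.57 ohm

1447.57 ohm


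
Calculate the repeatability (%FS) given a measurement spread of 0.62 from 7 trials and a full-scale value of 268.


Repeatability = (spread / full scale) * 100%.
R = (0.62 / 268) * 100
R = 0.231 %FS

0.231 %FS


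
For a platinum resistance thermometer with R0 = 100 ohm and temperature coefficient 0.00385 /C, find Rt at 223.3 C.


The RTD equation: Rt = R0 * (1 + alpha * T).
Rt = 100 * (1 + 0.00385 * 223.3)
Rt = 100 * (1 + 0.859705)
Rt = 100 * 1.859705
Rt = 185.97 ohm

185.97 ohm


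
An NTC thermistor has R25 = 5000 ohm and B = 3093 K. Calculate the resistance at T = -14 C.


NTC thermistor equation: Rt = R25 * exp(B * (1/T - 1/T25)).
T in Kelvin: 259.15 K, T25 = 298.15 K
1/T - 1/T25 = 1/259.15 - 1/298.15 = 0.00050475
B * (1/T - 1/T25) = 3093 * 0.00050475 = 1.5612
Rt = 5000 * exp(1.5612) = 23822.7 ohm

23822.7 ohm


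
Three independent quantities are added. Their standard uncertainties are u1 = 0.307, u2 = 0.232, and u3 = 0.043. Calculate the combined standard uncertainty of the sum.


For a sum of independent quantities, uc = sqrt(u1^2 + u2^2 + u3^2).
uc = sqrt(0.307^2 + 0.232^2 + 0.043^2)
uc = sqrt(0.094249 + 0.053824 + 0.001849)
uc = 0.3872

0.3872


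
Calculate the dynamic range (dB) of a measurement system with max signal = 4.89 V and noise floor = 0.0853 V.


Dynamic range = 20 * log10(Vmax / Vnoise).
DR = 20 * log10(4.89 / 0.0853)
DR = 20 * log10(57.33)
DR = 35.17 dB

35.17 dB


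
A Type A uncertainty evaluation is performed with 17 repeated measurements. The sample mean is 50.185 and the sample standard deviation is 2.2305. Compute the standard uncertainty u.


The standard uncertainty for Type A evaluation is u = s / sqrt(n).
u = 2.2305 / sqrt(17)
u = 2.2305 / 4.1231
u = 0.541

0.541


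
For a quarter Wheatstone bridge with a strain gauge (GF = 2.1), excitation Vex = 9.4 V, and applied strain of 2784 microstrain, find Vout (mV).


Quarter bridge output: Vout = (GF * epsilon * Vex) / 4.
Vout = (2.1 * 2784e-6 * 9.4) / 4
Vout = 0.05495616 / 4 V
Vout = 0.01373904 V = 13.739 mV

13.739 mV


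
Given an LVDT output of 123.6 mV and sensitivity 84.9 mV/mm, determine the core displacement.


Displacement = Vout / sensitivity.
d = 123.6 / 84.9
d = 1.456 mm

1.456 mm


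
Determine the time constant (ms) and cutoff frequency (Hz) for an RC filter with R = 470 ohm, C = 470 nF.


Time constant: tau = R * C.
tau = 470 * 4.70e-07 = 0.0002209 s
tau = 0.2209 ms
Cutoff frequency: fc = 1 / (2*pi*R*C).
fc = 1 / (2*pi*0.0002209) = 720.48 Hz

tau = 0.2209 ms, fc = 720.48 Hz


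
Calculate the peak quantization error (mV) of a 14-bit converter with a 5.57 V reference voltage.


The maximum quantization error is +/- LSB/2.
LSB = Vref / 2^n = 5.57 / 16384 = 0.00033997 V
Max error = LSB / 2 = 0.00033997 / 2 = 0.00016998 V
Max error = 0.17 mV

0.17 mV


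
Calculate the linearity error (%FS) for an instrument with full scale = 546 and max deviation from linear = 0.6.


Linearity error = (max deviation / full scale) * 100%.
Linearity = (0.6 / 546) * 100
Linearity = 0.11 %FS

0.11 %FS


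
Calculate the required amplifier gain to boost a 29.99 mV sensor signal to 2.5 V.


Gain = Vout / Vin (converting to same units).
G = 2.5 V / 29.99 mV
G = 2500.0 mV / 29.99 mV
G = 83.36

83.36


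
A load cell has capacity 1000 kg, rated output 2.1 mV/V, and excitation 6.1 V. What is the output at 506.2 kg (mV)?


Vout = rated_output * Vex * (load / capacity).
Vout = 2.1 * 6.1 * (506.2 / 1000)
Vout = 2.1 * 6.1 * 0.5062
Vout = 6.484 mV

6.484 mV


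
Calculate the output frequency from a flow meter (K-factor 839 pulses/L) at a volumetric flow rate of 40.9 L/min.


Frequency = K * Q / 60 (converting L/min to L/s).
f = 839 * 40.9 / 60
f = 34315.1 / 60
f = 571.92 Hz

571.92 Hz


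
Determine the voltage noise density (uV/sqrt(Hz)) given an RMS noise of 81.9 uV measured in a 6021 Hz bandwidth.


Noise spectral density = Vrms / sqrt(BW).
NSD = 81.9 / sqrt(6021)
NSD = 81.9 / 77.5951
NSD = 1.0555 uV/sqrt(Hz)

1.0555 uV/sqrt(Hz)


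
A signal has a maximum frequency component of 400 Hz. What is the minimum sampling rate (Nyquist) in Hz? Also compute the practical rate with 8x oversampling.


By Nyquist theorem, fs_min = 2 * fmax.
fs_min = 2 * 400 = 800 Hz
Practical rate = 8 * fs_min = 8 * 800 = 6400 Hz

fs_min = 800 Hz, fs_practical = 6400 Hz


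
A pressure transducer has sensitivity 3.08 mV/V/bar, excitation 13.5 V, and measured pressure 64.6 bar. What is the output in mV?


Output = sensitivity * Vex * P.
Vout = 3.08 * 13.5 * 64.6
Vout = 41.58 * 64.6
Vout = 2686.07 mV

2686.07 mV


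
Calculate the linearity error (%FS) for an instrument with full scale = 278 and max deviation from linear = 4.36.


Linearity error = (max deviation / full scale) * 100%.
Linearity = (4.36 / 278) * 100
Linearity = 1.568 %FS

1.568 %FS


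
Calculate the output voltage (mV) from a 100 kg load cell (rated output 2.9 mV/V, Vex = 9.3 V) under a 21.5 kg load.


Vout = rated_output * Vex * (load / capacity).
Vout = 2.9 * 9.3 * (21.5 / 100)
Vout = 2.9 * 9.3 * 0.215
Vout = 5.799 mV

5.799 mV


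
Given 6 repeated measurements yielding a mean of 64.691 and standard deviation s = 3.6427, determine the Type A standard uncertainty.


The standard uncertainty for Type A evaluation is u = s / sqrt(n).
u = 3.6427 / sqrt(6)
u = 3.6427 / 2.4495
u = 1.4871

1.4871


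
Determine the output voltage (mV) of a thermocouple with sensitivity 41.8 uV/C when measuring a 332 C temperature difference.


The thermocouple output V = sensitivity * dT.
V = 41.8 uV/C * 332 C
V = 13877.6 uV
V = 13.878 mV

13.878 mV


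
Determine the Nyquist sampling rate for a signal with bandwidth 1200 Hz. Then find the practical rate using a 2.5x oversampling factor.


By Nyquist theorem, fs_min = 2 * fmax.
fs_min = 2 * 1200 = 2400 Hz
Practical rate = 2.5 * fs_min = 2.5 * 2400 = 6000 Hz

fs_min = 2400 Hz, fs_practical = 6000 Hz


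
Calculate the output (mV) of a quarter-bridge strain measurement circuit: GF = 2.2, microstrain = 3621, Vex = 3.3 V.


Quarter bridge output: Vout = (GF * epsilon * Vex) / 4.
Vout = (2.2 * 3621e-6 * 3.3) / 4
Vout = 0.02628846 / 4 V
Vout = 0.00657211 V = 6.5721 mV

6.5721 mV


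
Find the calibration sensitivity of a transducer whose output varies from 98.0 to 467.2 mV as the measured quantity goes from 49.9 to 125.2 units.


Sensitivity = (y2 - y1) / (x2 - x1).
S = (467.2 - 98.0) / (125.2 - 49.9)
S = 369.2 / 75.3
S = 4.9031 mV/unit

4.9031 mV/unit


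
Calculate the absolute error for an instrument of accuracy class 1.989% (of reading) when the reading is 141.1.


Absolute error = (accuracy% / 100) * reading.
Error = (1.989 / 100) * 141.1
Error = 0.01989 * 141.1
Error = 2.8065

2.8065


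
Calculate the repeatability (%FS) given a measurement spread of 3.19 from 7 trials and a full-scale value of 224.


Repeatability = (spread / full scale) * 100%.
R = (3.19 / 224) * 100
R = 1.424 %FS

1.424 %FS


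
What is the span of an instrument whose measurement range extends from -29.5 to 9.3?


Span = upper range - lower range.
Span = 9.3 - (-29.5)
Span = 38.8

38.8


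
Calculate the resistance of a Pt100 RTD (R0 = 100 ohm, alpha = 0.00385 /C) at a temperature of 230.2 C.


The RTD equation: Rt = R0 * (1 + alpha * T).
Rt = 100 * (1 + 0.00385 * 230.2)
Rt = 100 * (1 + 0.88627)
Rt = 100 * 1.88627
Rt = 188.627 ohm

188.627 ohm


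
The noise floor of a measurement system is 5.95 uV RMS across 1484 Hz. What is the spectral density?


Noise spectral density = Vrms / sqrt(BW).
NSD = 5.95 / sqrt(1484)
NSD = 5.95 / 38.5227
NSD = 0.1545 uV/sqrt(Hz)

0.1545 uV/sqrt(Hz)


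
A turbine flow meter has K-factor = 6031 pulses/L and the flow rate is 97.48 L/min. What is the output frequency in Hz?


Frequency = K * Q / 60 (converting L/min to L/s).
f = 6031 * 97.48 / 60
f = 587901.88 / 60
f = 9798.36 Hz

9798.36 Hz


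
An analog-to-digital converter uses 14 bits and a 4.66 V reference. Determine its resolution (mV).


The resolution (LSB) of an ADC is Vref / 2^n.
LSB = 4.66 / 2^14
LSB = 4.66 / 16384
LSB = 0.00028442 V = 0.28442383 mV

0.28442383 mV


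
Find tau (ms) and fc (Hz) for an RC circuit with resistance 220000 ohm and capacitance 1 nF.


Time constant: tau = R * C.
tau = 220000 * 1.00e-09 = 0.00022 s
tau = 0.22 ms
Cutoff frequency: fc = 1 / (2*pi*R*C).
fc = 1 / (2*pi*0.00022) = 723.43 Hz

tau = 0.22 ms, fc = 723.43 Hz


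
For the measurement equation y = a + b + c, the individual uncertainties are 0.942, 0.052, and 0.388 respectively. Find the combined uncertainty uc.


For a sum of independent quantities, uc = sqrt(u1^2 + u2^2 + u3^2).
uc = sqrt(0.942^2 + 0.052^2 + 0.388^2)
uc = sqrt(0.887364 + 0.002704 + 0.150544)
uc = 1.0201

1.0201


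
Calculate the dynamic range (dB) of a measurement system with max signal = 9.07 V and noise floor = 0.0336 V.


Dynamic range = 20 * log10(Vmax / Vnoise).
DR = 20 * log10(9.07 / 0.0336)
DR = 20 * log10(269.94)
DR = 48.63 dB

48.63 dB


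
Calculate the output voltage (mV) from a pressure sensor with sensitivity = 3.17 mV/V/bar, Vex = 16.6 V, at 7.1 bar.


Output = sensitivity * Vex * P.
Vout = 3.17 * 16.6 * 7.1
Vout = 52.622 * 7.1
Vout = 373.62 mV

373.62 mV


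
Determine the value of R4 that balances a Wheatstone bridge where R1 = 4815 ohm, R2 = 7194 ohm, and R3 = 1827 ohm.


At balance: R1*R4 = R2*R3, so R4 = R2*R3/R1.
R4 = 7194 * 1827 / 4815
R4 = 13143438 / 4815
R4 = 2729.69 ohm

2729.69 ohm


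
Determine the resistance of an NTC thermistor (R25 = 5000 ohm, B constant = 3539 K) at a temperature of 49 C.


NTC thermistor equation: Rt = R25 * exp(B * (1/T - 1/T25)).
T in Kelvin: 322.15 K, T25 = 298.15 K
1/T - 1/T25 = 1/322.15 - 1/298.15 = -0.00024987
B * (1/T - 1/T25) = 3539 * -0.00024987 = -0.8843
Rt = 5000 * exp(-0.8843) = 2065.0 ohm

2065.0 ohm


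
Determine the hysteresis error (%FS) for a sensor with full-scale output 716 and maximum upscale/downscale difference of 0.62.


Hysteresis = (max difference / full scale) * 100%.
H = (0.62 / 716) * 100
H = 0.087 %FS

0.087 %FS


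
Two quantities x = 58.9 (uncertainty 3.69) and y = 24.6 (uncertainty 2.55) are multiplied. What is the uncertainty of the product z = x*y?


For a product z = x*y, the relative uncertainty is:
uz/z = sqrt((ux/x)^2 + (uy/y)^2)
Relative uncertainties: ux/x = 3.69/58.9 = 0.062649
uy/y = 2.55/24.6 = 0.103659
z = 58.9 * 24.6 = 1448.9
uz = 1448.9 * sqrt(0.062649^2 + 0.103659^2) = 175.495

175.495


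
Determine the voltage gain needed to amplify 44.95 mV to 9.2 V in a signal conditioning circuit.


Gain = Vout / Vin (converting to same units).
G = 9.2 V / 44.95 mV
G = 9200.0 mV / 44.95 mV
G = 204.67

204.67


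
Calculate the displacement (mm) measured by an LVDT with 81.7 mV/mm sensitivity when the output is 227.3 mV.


Displacement = Vout / sensitivity.
d = 227.3 / 81.7
d = 2.782 mm

2.782 mm


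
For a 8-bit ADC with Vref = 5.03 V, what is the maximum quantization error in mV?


The maximum quantization error is +/- LSB/2.
LSB = Vref / 2^n = 5.03 / 256 = 0.01964844 V
Max error = LSB / 2 = 0.01964844 / 2 = 0.00982422 V
Max error = 9.8242 mV

9.8242 mV


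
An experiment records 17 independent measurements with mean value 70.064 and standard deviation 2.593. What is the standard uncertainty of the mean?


The standard uncertainty for Type A evaluation is u = s / sqrt(n).
u = 2.593 / sqrt(17)
u = 2.593 / 4.1231
u = 0.6289

0.6289


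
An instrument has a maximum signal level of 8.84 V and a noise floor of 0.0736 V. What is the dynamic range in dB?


Dynamic range = 20 * log10(Vmax / Vnoise).
DR = 20 * log10(8.84 / 0.0736)
DR = 20 * log10(120.11)
DR = 41.59 dB

41.59 dB


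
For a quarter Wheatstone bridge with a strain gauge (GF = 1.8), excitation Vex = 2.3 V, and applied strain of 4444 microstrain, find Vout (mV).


Quarter bridge output: Vout = (GF * epsilon * Vex) / 4.
Vout = (1.8 * 4444e-6 * 2.3) / 4
Vout = 0.01839816 / 4 V
Vout = 0.00459954 V = 4.5995 mV

4.5995 mV


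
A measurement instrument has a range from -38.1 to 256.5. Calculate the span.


Span = upper range - lower range.
Span = 256.5 - (-38.1)
Span = 294.6

294.6


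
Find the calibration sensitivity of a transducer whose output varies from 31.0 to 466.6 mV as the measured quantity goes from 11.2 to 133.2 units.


Sensitivity = (y2 - y1) / (x2 - x1).
S = (466.6 - 31.0) / (133.2 - 11.2)
S = 435.6 / 122.0
S = 3.5705 mV/unit

3.5705 mV/unit


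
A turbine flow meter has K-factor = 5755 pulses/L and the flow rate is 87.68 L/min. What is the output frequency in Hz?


Frequency = K * Q / 60 (converting L/min to L/s).
f = 5755 * 87.68 / 60
f = 504598.4 / 60
f = 8409.97 Hz

8409.97 Hz


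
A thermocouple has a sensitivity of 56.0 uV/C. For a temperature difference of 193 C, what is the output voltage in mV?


The thermocouple output V = sensitivity * dT.
V = 56.0 uV/C * 193 C
V = 10808.0 uV
V = 10.808 mV

10.808 mV


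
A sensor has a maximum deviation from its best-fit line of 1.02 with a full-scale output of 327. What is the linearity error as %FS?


Linearity error = (max deviation / full scale) * 100%.
Linearity = (1.02 / 327) * 100
Linearity = 0.312 %FS

0.312 %FS


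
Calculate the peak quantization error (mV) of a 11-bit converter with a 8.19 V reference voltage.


The maximum quantization error is +/- LSB/2.
LSB = Vref / 2^n = 8.19 / 2048 = 0.00399902 V
Max error = LSB / 2 = 0.00399902 / 2 = 0.00199951 V
Max error = 1.9995 mV

1.9995 mV


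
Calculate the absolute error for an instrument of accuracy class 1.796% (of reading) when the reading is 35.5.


Absolute error = (accuracy% / 100) * reading.
Error = (1.796 / 100) * 35.5
Error = 0.01796 * 35.5
Error = 0.6376

0.6376


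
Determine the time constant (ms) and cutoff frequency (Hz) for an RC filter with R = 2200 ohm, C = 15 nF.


Time constant: tau = R * C.
tau = 2200 * 1.50e-08 = 3.3e-05 s
tau = 0.033 ms
Cutoff frequency: fc = 1 / (2*pi*R*C).
fc = 1 / (2*pi*3.3e-05) = 4822.88 Hz

tau = 0.033 ms, fc = 4822.88 Hz


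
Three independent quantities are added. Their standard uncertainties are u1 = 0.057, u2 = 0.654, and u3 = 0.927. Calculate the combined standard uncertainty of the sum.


For a sum of independent quantities, uc = sqrt(u1^2 + u2^2 + u3^2).
uc = sqrt(0.057^2 + 0.654^2 + 0.927^2)
uc = sqrt(0.003249 + 0.427716 + 0.859329)
uc = 1.1359

1.1359


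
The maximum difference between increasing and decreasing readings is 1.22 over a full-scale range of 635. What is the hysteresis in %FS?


Hysteresis = (max difference / full scale) * 100%.
H = (1.22 / 635) * 100
H = 0.192 %FS

0.192 %FS


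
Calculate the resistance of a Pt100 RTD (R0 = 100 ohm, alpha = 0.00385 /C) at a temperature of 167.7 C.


The RTD equation: Rt = R0 * (1 + alpha * T).
Rt = 100 * (1 + 0.00385 * 167.7)
Rt = 100 * (1 + 0.645645)
Rt = 100 * 1.645645
Rt = 164.565 ohm

164.565 ohm


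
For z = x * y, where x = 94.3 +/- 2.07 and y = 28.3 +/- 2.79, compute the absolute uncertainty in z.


For a product z = x*y, the relative uncertainty is:
uz/z = sqrt((ux/x)^2 + (uy/y)^2)
Relative uncertainties: ux/x = 2.07/94.3 = 0.021951
uy/y = 2.79/28.3 = 0.098587
z = 94.3 * 28.3 = 2668.7
uz = 2668.7 * sqrt(0.021951^2 + 0.098587^2) = 269.54

269.54


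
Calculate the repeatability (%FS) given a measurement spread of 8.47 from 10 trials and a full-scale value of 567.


Repeatability = (spread / full scale) * 100%.
R = (8.47 / 567) * 100
R = 1.494 %FS

1.494 %FS


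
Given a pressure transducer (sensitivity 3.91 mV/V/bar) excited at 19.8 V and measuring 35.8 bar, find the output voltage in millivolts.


Output = sensitivity * Vex * P.
Vout = 3.91 * 19.8 * 35.8
Vout = 77.418 * 35.8
Vout = 2771.56 mV

2771.56 mV


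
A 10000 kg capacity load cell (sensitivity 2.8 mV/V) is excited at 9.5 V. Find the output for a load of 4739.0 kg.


Vout = rated_output * Vex * (load / capacity).
Vout = 2.8 * 9.5 * (4739.0 / 10000)
Vout = 2.8 * 9.5 * 0.4739
Vout = 12.606 mV

12.606 mV


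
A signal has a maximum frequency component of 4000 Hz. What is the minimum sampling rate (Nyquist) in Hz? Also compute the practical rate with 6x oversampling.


By Nyquist theorem, fs_min = 2 * fmax.
fs_min = 2 * 4000 = 8000 Hz
Practical rate = 6 * fs_min = 6 * 8000 = 48000 Hz

fs_min = 8000 Hz, fs_practical = 48000 Hz


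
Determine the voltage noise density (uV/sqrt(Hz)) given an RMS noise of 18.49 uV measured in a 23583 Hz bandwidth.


Noise spectral density = Vrms / sqrt(BW).
NSD = 18.49 / sqrt(23583)
NSD = 18.49 / 153.5676
NSD = 0.1204 uV/sqrt(Hz)

0.1204 uV/sqrt(Hz)


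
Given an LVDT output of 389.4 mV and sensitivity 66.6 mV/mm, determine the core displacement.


Displacement = Vout / sensitivity.
d = 389.4 / 66.6
d = 5.847 mm

5.847 mm


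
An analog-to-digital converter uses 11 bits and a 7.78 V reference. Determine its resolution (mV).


The resolution (LSB) of an ADC is Vref / 2^n.
LSB = 7.78 / 2^11
LSB = 7.78 / 2048
LSB = 0.00379883 V = 3.79882812 mV

3.79882812 mV


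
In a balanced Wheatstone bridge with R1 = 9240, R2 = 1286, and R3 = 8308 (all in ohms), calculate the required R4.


At balance: R1*R4 = R2*R3, so R4 = R2*R3/R1.
R4 = 1286 * 8308 / 9240
R4 = 10684088 / 9240
R4 = 1156.29 ohm

1156.29 ohm


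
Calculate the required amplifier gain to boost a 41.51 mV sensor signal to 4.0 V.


Gain = Vout / Vin (converting to same units).
G = 4.0 V / 41.51 mV
G = 4000.0 mV / 41.51 mV
G = 96.36

96.36


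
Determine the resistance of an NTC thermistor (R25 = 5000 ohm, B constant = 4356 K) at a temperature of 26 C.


NTC thermistor equation: Rt = R25 * exp(B * (1/T - 1/T25)).
T in Kelvin: 299.15 K, T25 = 298.15 K
1/T - 1/T25 = 1/299.15 - 1/298.15 = -1.121e-05
B * (1/T - 1/T25) = 4356 * -1.121e-05 = -0.0488
Rt = 5000 * exp(-0.0488) = 4761.7 ohm

4761.7 ohm


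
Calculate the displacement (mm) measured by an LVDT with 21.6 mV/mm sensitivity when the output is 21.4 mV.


Displacement = Vout / sensitivity.
d = 21.4 / 21.6
d = 0.991 mm

0.991 mm
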